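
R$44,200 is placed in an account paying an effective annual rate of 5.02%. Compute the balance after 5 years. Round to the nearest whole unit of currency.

R$56,465

FV = 44,200 × (1 + 0.0502)^5 = 56,465.3909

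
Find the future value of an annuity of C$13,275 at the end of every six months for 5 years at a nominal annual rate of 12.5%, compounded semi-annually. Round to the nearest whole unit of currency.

With 2 periods per year: i = 0.0625, n = 10.
FV = PMT · [(1+i)^n − 1] / i = 13275 · 13.336572 = 177,042.9978

C$177,043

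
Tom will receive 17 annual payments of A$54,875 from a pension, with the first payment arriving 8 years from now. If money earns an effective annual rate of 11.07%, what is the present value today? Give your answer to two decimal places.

A$197,817.42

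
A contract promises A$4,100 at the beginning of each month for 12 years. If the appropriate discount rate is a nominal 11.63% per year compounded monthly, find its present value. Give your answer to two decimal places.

A$320,633.70

i = 0.1163/12 = 0.00969167 per month; n = 12·12 = 144.
PV = 4100 × [1 − (1+0.00969167)^(−144)] / 0.00969167 × (1+i) = 4100 × 78.203341 = 320,633.6994
(Beginning-of-period payments → annuity-due factor ×(1+i).)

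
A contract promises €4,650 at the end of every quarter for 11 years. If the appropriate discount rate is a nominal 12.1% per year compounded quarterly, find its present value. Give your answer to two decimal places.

€112,295.00

i = 0.121/4 = 0.03025 per quarter; n = 11·4 = 44.
PV = 4650 × [1 − (1+0.03025)^(−44)] / 0.03025 = 4650 × 24.149462 = 112,294.9968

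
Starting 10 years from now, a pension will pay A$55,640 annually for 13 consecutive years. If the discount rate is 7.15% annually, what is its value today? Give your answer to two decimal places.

PV at t=9 (ordinary 13-year annuity): 55640 × a(13|0.0715) = 55640 × 8.287053 = 461,091.6330
PV₀ = 461,091.6330 / (1+0.0715)^9 = 461,091.6330 / 1.861785 = 247,661.0234

A$247,661.02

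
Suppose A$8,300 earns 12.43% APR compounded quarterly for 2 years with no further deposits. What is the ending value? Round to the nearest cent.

A$10,602.30

i = 0.1243/4 = 0.031075 per quarter; n = 2·4 = 8.
FV = 8,300 × (1 + 0.031075)^8 = 10,602.3014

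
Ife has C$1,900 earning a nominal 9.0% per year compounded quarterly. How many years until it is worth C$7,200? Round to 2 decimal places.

14.97 years

Periodic rate i = 0.09/4 = 0.0225.
(1+i)^n = 7200/1900 = 3.78947, so n = ln 3.78947 / ln 1.0225 = 59.8737 quarters
= 59.8737/4 years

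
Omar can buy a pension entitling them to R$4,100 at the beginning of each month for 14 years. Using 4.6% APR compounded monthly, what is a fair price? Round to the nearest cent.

R$509,095.04

With 12 periods per year: i = 0.00383333, n = 168.
PV = PMT · [1 − (1+i)^(−n)] / i × (1+i) = 4100 · 124.169521 = 509,095.0371
(annuity-due: payments at period start, so ×(1+i).)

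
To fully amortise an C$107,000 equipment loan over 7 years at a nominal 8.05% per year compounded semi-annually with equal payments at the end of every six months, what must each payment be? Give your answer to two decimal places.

C$10,146.31

Periodic rate i = 0.0805/2 = 0.04025; n = 7 × 2 = 14 periods.
PMT = 107000 / ( [1 − (1+0.04025)^(−14)] / 0.04025 ) = 107000 / 10.545710 = 10,146.3056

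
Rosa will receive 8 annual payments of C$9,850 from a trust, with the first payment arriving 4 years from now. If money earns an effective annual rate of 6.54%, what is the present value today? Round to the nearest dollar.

C$49,516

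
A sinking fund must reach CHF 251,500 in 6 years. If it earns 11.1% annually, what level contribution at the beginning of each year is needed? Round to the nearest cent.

PMT = 251500 / ( [(1+0.111)^6 − 1] / 0.111 × (1+i) ) = 251500 / 8.813410 = 28,536.0609

CHF 28,536.06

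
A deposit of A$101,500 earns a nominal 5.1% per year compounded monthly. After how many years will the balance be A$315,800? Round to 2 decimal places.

Periodic rate i = 0.051/12 = 0.00425.
(1+i)^n = 315800/101500 = 3.11133, so n = ln 3.11133 / ln 1.00425 = 267.6378 months
= 267.6378/12 years

22.30 years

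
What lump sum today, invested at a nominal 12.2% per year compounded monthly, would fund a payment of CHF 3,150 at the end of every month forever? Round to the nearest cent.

CHF 309,836.07

Periodic rate i = 0.122/12 = 0.0101667.
PV = PMT / i = 3150 / 0.0101667 = 309,836.0656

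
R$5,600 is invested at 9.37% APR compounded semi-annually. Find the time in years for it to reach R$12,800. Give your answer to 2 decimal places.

9.03 years

Periodic rate i = 0.0937/2 = 0.04685.
(1+i)^n = 12800/5600 = 2.28571, so n = ln 2.28571 / ln 1.04685 = 18.0554 half-years
= 18.0554/2 years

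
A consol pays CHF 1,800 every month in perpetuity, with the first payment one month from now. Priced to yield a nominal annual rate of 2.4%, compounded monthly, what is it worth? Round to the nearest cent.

CHF 900,000.00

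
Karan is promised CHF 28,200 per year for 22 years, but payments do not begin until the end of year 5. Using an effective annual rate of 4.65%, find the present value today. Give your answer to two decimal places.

CHF 319,610.39

Value one period before first payment (t=4): 28200 × [1 − (1+0.0465)^(−22)] / 0.0465 = 28200 × 13.593419 = 383,334.4204
PV₀ = 383,334.4204 / (1+0.0465)^4 = 383,334.4204 / 1.199380 = 319,610.3881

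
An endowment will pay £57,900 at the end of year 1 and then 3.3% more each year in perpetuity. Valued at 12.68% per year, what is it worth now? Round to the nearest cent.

£617,270.79

PV = D₁/(r − g) = 57900/(0.1268 − 0.033) = 617,270.7889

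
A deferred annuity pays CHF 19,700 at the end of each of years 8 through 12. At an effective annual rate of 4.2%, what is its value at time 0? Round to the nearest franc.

Value one period before first payment (t=7): 19700 × [1 − (1+0.042)^(−5)] / 0.042 = 19700 × 4.426920 = 87,210.3274
PV₀ = 87,210.3274 / (1+0.042)^7 = 87,210.3274 / 1.333749 = 65,387.3722

CHF 65,387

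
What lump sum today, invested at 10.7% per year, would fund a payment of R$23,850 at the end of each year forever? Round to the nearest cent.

R$222,897.20

PV = C/r = 23850/0.107 = 222,897.1963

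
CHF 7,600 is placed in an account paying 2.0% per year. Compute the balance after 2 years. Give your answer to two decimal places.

CHF 7,907.04

FV = PV·(1+i)^n = 7,600 × 1.040400 = 7,907.0400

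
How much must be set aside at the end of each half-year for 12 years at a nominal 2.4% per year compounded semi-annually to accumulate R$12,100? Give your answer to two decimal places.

R$438.04

i = 0.024/2 = 0.012 per half-year; n = 12·2 = 24.
PMT = 12100 / ( [(1+0.012)^24 − 1] / 0.012 ) = 12100 / 27.622734 = 438.0450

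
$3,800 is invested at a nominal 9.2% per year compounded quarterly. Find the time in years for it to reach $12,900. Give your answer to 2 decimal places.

Periodic rate i = 0.092/4 = 0.023.
n = ln(12900/3800) / ln(1+0.023) = ln(3.39474) / 0.022739 = 53.7491 quarters
= 53.7491/4 years

13.44 years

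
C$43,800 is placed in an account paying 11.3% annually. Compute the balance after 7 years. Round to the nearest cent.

43,800 × (1+0.113)^7 = 43,800 × 2.115759 = 92,670.2343

C$92,670.23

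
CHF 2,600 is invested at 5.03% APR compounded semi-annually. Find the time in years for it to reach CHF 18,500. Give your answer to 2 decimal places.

39.50 years

Periodic rate i = 0.0503/2 = 0.02515.
n = ln(18500/2600) / ln(1+0.02515) = ln(7.11538) / 0.024839 = 78.9993 half-years
= 78.9993/2 years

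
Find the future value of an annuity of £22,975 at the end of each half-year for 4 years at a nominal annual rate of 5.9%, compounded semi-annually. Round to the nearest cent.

£203,939.29

With 2 periods per year: i = 0.0295, n = 8.
Accumulation factor s(8|0.0295) = 8.876574; FV = 22975 × 8.876574 = 203,939.2901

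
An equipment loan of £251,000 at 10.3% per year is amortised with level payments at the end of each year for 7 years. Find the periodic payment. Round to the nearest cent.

£52,067.08

PMT = 251000 / ( [1 − (1+0.103)^(−7)] / 0.103 ) = 251000 / 4.820704 = 52,067.0818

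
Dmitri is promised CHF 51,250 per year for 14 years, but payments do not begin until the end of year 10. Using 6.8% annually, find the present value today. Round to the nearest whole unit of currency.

PV at t=9 (ordinary 14-year annuity): 51250 × a(14|0.068) = 51250 × 8.851332 = 453,630.7622
PV₀ = 453,630.7622 / (1+0.068)^9 = 453,630.7622 / 1.807762 = 250,934.9904

CHF 250,935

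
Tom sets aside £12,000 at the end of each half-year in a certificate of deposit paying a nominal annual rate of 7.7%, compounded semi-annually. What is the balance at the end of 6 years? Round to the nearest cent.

£178,765.97

i = 0.077/2 = 0.0385 per half-year; n = 6·2 = 12.
Accumulation factor s(12|0.0385) = 14.897164; FV = 12000 × 14.897164 = 178,765.9663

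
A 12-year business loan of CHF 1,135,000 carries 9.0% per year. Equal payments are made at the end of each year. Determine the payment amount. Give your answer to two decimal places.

CHF 158,503.50

PMT = 1.135e+06 / ( [1 − (1+0.09)^(−12)] / 0.09 ) = 1.135e+06 / 7.160725 = 158,503.4974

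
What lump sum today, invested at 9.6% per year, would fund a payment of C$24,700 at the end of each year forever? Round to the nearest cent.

PV = C/r = 24700/0.096 = 257,291.6667

C$257,291.67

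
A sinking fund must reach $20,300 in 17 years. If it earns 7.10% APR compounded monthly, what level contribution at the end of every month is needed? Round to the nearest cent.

$51.51

With 12 periods per year: i = 0.00591667, n = 204.
FV-annuity factor = 394.067972; PMT = 20300 / 394.067972 = 51.5140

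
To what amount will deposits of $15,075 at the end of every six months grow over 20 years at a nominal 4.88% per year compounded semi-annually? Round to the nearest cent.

$1,002,676.80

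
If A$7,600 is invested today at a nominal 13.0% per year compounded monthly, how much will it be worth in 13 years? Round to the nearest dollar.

A$40,815

With 12 periods per year: i = 0.0108333, n = 156.
7,600 × (1+0.0108333)^156 = 7,600 × 5.370448 = 40,815.4082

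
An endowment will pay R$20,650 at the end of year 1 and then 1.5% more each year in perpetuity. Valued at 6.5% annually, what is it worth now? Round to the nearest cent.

R$413,000.00

PV = D₁/(r − g) = 20650/(0.065 − 0.015) = 413,000.0000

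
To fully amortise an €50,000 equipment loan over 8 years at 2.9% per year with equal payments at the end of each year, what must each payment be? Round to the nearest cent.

Annuity-PV factor = 7.049399; PMT = 50000 / 7.049399 = 7,092.8037

€7,092.80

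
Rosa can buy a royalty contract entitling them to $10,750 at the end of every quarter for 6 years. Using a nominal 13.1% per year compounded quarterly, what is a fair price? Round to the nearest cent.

$176,779.28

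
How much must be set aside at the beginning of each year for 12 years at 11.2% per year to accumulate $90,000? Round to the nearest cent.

$3,520.50

PMT = 90000 / ( [(1+0.112)^12 − 1] / 0.112 × (1+i) ) = 90000 / 25.564551 = 3,520.4999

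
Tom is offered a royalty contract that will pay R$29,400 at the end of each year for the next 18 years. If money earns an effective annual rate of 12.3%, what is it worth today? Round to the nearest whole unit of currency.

Annuity factor a(18|0.123) = 7.122548; PV = 29400 × 7.122548 = 209,402.9203

R$209,403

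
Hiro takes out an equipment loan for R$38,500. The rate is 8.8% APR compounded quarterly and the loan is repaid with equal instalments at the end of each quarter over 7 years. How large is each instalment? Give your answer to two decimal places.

R$1,856.31

i = 0.088/4 = 0.022 per quarter; n = 7·4 = 28.
PMT = 38500 / ( [1 − (1+0.022)^(−28)] / 0.022 ) = 38500 / 20.740022 = 1,856.3143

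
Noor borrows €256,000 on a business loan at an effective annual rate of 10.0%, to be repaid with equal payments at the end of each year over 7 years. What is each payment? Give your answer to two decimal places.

PMT = 256000 / ( [1 − (1+0.1)^(−7)] / 0.1 ) = 256000 / 4.868419 = 52,583.8079

€52,583.81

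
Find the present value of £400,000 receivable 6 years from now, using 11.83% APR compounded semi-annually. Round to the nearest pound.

£200,711

Periodic rate i = 0.1183/2 = 0.05915; n = 6 × 2 = 12 periods.
Discount factor = (1+0.05915)^(−12) = 0.501777; PV = 400,000 × 0.501777 = 200,710.6164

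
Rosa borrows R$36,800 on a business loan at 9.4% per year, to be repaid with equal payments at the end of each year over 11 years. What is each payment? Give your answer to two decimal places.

R$5,510.28

Annuity-PV factor = 6.678422; PMT = 36800 / 6.678422 = 5,510.2840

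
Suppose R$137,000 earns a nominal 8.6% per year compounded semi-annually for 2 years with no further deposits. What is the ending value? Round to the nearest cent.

Periodic rate i = 0.086/2 = 0.043; n = 2 × 2 = 4 periods.
137,000 × (1+0.043)^4 = 137,000 × 1.183415 = 162,127.9162

R$162,127.92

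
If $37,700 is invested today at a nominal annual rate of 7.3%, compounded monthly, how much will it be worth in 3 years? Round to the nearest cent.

$46,899.01

i = 0.073/12 = 0.00608333 per month; n = 3·12 = 36.
FV = 37,700 × (1 + 0.00608333)^36 = 46,899.0143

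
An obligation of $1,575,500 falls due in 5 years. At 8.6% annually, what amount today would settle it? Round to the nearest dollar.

$1,042,964

PV = 1,575,500 / (1 + 0.086)^5 = 1,575,500 / 1.510599 = 1,042,963.9114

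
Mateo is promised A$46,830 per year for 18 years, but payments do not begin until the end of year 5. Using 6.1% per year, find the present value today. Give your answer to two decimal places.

Value one period before first payment (t=4): 46830 × [1 − (1+0.061)^(−18)] / 0.061 = 46830 × 10.746762 = 503,270.8461
PV₀ = 503,270.8461 / (1+0.061)^4 = 503,270.8461 / 1.267248 = 397,136.8963

A$397,136.90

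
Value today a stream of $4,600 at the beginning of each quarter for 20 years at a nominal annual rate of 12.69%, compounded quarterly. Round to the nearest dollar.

$137,299

i = 0.1269/4 = 0.031725 per quarter; n = 20·4 = 80.
PV = 4600 × [1 − (1+0.031725)^(−80)] / 0.031725 × (1+i) = 4600 × 29.847593 = 137,298.9283
(Beginning-of-period payments → annuity-due factor ×(1+i).)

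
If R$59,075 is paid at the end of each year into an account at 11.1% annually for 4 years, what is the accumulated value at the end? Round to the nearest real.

Accumulation factor s(4|0.111) = 4.716652; FV = 59075 × 4.716652 = 278,636.1951

R$278,636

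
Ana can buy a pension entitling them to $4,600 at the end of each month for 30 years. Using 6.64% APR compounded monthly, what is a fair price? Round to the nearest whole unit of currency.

$717,290

With 12 periods per year: i = 0.00553333, n = 360.
Annuity factor a(360|0.00553333) = 155.932508; PV = 4600 × 155.932508 = 717,289.5359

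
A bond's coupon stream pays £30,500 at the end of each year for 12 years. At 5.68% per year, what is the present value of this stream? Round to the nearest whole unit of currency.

£260,254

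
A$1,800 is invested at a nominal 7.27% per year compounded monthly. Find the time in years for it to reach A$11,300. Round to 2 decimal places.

25.34 years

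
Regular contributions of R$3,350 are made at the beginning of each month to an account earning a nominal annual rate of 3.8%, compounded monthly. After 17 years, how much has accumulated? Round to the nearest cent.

R$961,432.14

Periodic rate i = 0.038/12 = 0.00316667; n = 17 × 12 = 204 periods.
FV = PMT · [(1+i)^n − 1] / i × (1+i) = 3350 · 286.994668 = 961,432.1388
Payments are at the start of each period, so multiply by (1+i).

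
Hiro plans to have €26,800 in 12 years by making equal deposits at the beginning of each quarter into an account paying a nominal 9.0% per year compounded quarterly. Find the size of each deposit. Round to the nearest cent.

With 4 periods per year: i = 0.0225, n = 48.
FV-annuity factor × (1+i) = 86.782511; PMT = 26800 / 86.782511 = 308.8180

€308.82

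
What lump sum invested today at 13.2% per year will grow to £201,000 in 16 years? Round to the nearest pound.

£27,647

Discount factor = (1+0.132)^(−16) = 0.137549; PV = 201,000 × 0.137549 = 27,647.3320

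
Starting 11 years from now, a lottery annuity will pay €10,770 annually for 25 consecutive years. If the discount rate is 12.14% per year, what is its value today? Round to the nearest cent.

€26,600.91

PV at t=10 (ordinary 25-year annuity): 10770 × a(25|0.1214) = 10770 × 7.767590 = 83,656.9405
Discount back 10 years: 83,656.9405 × (1+0.1214)^(−10) = 83,656.9405 × 0.317976 = 26,600.9079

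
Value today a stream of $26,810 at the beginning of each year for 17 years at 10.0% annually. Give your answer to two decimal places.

Annuity factor a(17|0.1) × (1+i) = 8.823709; PV = 26810 × 8.823709 = 236,563.6287
Payments are at the start of each period, so multiply by (1+i).

$236,563.63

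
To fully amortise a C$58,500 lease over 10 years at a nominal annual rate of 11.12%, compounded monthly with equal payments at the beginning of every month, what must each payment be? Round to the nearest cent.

i = 0.1112/12 = 0.00926667 per month; n = 10·12 = 120.
PMT = 58500 / ( [1 − (1+0.00926667)^(−120)] / 0.00926667 × (1+i) ) = 58500 / 72.908007 = 802.3810

C$802.38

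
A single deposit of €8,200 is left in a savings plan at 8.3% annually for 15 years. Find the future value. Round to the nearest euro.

8,200 × (1+0.083)^15 = 8,200 × 3.306944 = 27,116.9413

€27,117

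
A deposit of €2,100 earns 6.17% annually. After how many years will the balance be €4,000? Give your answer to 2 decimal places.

n = ln(4000/2100) / ln(1+0.0617) = ln(1.90476) / 0.059871 = 10.7624 years

10.76 years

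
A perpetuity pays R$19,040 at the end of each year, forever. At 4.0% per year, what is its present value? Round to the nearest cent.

PV = C/r = 19040/0.04 = 476,000.0000

R$476,000.00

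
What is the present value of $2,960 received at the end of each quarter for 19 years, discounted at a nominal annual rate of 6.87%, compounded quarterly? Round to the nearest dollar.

$125,102

With 4 periods per year: i = 0.017175, n = 76.
PV = 2960 × [1 − (1+0.017175)^(−76)] / 0.017175 = 2960 × 42.264205 = 125,102.0455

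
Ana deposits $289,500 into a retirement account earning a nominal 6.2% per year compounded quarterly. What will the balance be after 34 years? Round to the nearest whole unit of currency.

$2,344,870

With 4 periods per year: i = 0.0155, n = 136.
FV = 289,500 × (1 + 0.0155)^136 = 2,344,869.8405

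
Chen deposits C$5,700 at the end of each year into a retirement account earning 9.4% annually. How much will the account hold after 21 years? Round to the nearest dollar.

C$339,408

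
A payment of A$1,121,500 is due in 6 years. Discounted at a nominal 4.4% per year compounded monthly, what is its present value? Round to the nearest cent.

With 12 periods per year: i = 0.00366667, n = 72.
PV = FV·(1+i)^(−n) = 1,121,500 × 0.768344 = 861,698.2696

A$861,698.27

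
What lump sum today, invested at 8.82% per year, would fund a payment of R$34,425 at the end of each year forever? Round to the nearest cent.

R$390,306.12

PV = C/r = 34425/0.0882 = 390,306.1224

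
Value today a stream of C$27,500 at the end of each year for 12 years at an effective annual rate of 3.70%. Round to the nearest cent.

Annuity factor a(12|0.037) = 9.550578; PV = 27500 × 9.550578 = 262,640.8899

C$262,640.89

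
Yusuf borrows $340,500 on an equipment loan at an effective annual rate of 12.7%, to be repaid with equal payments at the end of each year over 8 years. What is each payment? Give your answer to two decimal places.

$70,228.46

Annuity-PV factor = 4.848461; PMT = 340500 / 4.848461 = 70,228.4638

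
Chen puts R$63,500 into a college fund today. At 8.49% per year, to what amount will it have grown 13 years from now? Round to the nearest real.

R$183,164

FV = 63,500 × (1 + 0.0849)^13 = 183,163.9265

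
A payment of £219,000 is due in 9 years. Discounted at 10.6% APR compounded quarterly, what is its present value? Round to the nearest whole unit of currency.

£85,413

Periodic rate i = 0.106/4 = 0.0265; n = 9 × 4 = 36 periods.
PV = 219,000 / (1 + 0.0265)^36 = 219,000 / 2.564025 = 85,412.5684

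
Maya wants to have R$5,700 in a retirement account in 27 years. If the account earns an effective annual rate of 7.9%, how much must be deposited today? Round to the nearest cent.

R$731.64

PV = FV·(1+i)^(−n) = 5,700 × 0.128357 = 731.6373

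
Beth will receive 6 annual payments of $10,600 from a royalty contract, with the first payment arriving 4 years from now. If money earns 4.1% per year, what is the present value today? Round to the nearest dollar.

$49,096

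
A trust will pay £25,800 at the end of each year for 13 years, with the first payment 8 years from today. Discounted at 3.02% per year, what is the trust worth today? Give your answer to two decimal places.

£222,509.85

PV at t=7 (ordinary 13-year annuity): 25800 × a(13|0.0302) = 25800 × 10.621365 = 274,031.2249
PV₀ = 274,031.2249 / (1+0.0302)^7 = 274,031.2249 / 1.231547 = 222,509.8460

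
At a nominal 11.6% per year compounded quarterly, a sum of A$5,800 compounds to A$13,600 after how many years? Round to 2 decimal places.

7.45 years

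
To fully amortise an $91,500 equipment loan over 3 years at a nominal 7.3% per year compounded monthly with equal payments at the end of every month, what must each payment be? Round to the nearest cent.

$2,837.82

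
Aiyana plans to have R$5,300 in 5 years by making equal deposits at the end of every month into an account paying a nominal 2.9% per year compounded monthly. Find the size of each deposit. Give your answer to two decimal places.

R$82.19

i = 0.029/12 = 0.00241667 per month; n = 5·12 = 60.
PMT = 5300 / ( [(1+0.00241667)^60 − 1] / 0.00241667 ) = 5300 / 64.484427 = 82.1904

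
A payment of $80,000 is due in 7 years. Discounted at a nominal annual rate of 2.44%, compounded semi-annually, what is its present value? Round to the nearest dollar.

$67,509

With 2 periods per year: i = 0.0122, n = 14.
Discount factor = (1+0.0122)^(−14) = 0.843862; PV = 80,000 × 0.843862 = 67,508.9457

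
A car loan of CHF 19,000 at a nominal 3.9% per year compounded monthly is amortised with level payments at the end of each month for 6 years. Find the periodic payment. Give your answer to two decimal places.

CHF 296.39

Periodic rate i = 0.039/12 = 0.00325; n = 6 × 12 = 72 periods.
PMT = 19000 / ( [1 − (1+0.00325)^(−72)] / 0.00325 ) = 19000 / 64.103958 = 296.3936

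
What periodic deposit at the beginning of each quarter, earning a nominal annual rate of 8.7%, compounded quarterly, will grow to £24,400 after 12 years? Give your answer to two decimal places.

With 4 periods per year: i = 0.02175, n = 48.
PMT = 24400 / ( [(1+0.02175)^48 − 1] / 0.02175 × (1+i) ) = 24400 / 84.978766 = 287.1306

£287.13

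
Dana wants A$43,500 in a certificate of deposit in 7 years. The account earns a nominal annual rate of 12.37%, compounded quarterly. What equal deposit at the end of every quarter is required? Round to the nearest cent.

A$999.31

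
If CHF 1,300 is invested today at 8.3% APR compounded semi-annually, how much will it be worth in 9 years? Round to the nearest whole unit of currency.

CHF 2,703

With 2 periods per year: i = 0.0415, n = 18.
FV = PV·(1+i)^n = 1,300 × 2.079060 = 2,702.7775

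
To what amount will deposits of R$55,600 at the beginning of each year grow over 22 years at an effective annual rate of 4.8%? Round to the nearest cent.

R$2,191,270.04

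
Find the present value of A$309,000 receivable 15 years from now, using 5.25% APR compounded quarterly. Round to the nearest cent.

A$141,311.19

With 4 periods per year: i = 0.013125, n = 60.
PV = 309,000 / (1 + 0.013125)^60 = 309,000 / 2.186663 = 141,311.1881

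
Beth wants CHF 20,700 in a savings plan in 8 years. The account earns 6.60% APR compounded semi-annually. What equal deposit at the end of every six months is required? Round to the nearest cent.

Periodic rate i = 0.066/2 = 0.033; n = 8 × 2 = 16 periods.
FV-annuity factor = 20.640754; PMT = 20700 / 20.640754 = 1,002.8703

CHF 1,002.87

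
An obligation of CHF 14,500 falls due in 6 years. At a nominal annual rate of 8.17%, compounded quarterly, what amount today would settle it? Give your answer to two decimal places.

i = 0.0817/4 = 0.020425 per quarter; n = 6·4 = 24.
PV = 14,500 / (1 + 0.020425)^24 = 14,500 / 1.624599 = 8,925.2798

CHF 8,925.28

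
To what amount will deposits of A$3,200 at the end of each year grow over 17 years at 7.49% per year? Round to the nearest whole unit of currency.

A$103,133

FV = 3200 × [(1+0.0749)^17 − 1] / 0.0749 = 3200 × 32.228963 = 103,132.6810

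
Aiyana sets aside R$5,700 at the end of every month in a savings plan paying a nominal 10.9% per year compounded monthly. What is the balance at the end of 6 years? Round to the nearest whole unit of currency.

i = 0.109/12 = 0.00908333 per month; n = 6·12 = 72.
FV = PMT · [(1+i)^n − 1] / i = 5700 · 101.014528 = 575,782.8098

R$575,783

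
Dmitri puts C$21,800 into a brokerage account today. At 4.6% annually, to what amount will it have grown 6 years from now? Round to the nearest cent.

FV = 21,800 × (1 + 0.046)^6 = 28,552.6618

C$28,552.66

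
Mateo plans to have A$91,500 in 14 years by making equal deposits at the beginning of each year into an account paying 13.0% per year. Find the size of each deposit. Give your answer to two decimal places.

A$2,321.31

FV-annuity factor × (1+i) = 39.417464; PMT = 91500 / 39.417464 = 2,321.3061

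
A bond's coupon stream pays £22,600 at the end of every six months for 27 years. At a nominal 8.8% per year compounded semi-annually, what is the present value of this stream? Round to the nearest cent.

£463,421.90

With 2 periods per year: i = 0.044, n = 54.
PV = 22600 × [1 − (1+0.044)^(−54)] / 0.044 = 22600 × 20.505394 = 463,421.8992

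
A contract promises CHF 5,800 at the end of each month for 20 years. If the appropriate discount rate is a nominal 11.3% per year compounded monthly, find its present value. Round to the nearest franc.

Periodic rate i = 0.113/12 = 0.00941667; n = 20 × 12 = 240 periods.
PV = 5800 × [1 − (1+0.00941667)^(−240)] / 0.00941667 = 5800 × 94.995420 = 550,973.4367

CHF 550,973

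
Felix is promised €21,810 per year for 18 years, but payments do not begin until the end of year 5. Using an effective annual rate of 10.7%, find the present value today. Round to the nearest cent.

€113,953.42

PV at t=4 (ordinary 18-year annuity): 21810 × a(18|0.107) = 21810 × 7.846251 = 171,126.7336
PV₀ = 171,126.7336 / (1+0.107)^4 = 171,126.7336 / 1.501725 = 113,953.4235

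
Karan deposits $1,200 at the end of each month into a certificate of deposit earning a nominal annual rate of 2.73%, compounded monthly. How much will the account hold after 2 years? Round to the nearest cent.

$29,566.20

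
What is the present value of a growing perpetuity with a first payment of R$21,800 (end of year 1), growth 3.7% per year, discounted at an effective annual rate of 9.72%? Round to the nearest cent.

R$362,126.25

PV = PMT / (i − g) = 21800 / (0.0972 − 0.037) = 21800 / 0.060200 = 362,126.2458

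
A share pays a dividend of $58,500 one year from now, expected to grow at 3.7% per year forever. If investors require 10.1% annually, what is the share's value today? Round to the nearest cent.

PV = PMT / (i − g) = 58500 / (0.101 − 0.037) = 58500 / 0.064000 = 914,062.5000

$914,062.50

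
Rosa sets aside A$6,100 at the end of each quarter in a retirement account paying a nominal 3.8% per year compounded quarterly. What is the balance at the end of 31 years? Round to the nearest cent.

i = 0.038/4 = 0.0095 per quarter; n = 31·4 = 124.
FV = 6100 × [(1+0.0095)^124 − 1] / 0.0095 = 6100 × 234.722410 = 1,431,806.6981

A$1,431,806.70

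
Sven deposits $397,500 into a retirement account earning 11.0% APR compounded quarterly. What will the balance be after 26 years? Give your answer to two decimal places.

With 4 periods per year: i = 0.0275, n = 104.
FV = PV·(1+i)^n = 397,500 × 16.800042 = 6,678,016.8417

$6,678,016.84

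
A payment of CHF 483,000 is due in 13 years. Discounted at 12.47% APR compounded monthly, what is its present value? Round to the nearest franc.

CHF 96,282

i = 0.1247/12 = 0.0103917 per month; n = 13·12 = 156.
Discount factor = (1+0.0103917)^(−156) = 0.199342; PV = 483,000 × 0.199342 = 96,282.0320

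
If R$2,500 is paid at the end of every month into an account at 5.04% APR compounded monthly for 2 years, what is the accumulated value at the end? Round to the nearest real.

With 12 periods per year: i = 0.0042, n = 24.
Accumulation factor s(24|0.0042) = 25.195704; FV = 2500 × 25.195704 = 62,989.2601

R$62,989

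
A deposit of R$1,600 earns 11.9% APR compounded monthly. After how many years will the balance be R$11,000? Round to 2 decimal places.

16.28 years

Periodic rate i = 0.119/12 = 0.00991667.
(1+i)^n = 11000/1600 = 6.87500, so n = ln 6.87500 / ln 1.00992 = 195.3716 months
= 195.3716/12 years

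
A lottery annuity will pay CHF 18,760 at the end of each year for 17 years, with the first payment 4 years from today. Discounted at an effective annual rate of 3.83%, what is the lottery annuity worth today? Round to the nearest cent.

CHF 206,606.71

Value one period before first payment (t=3): 18760 × [1 − (1+0.0383)^(−17)] / 0.0383 = 18760 × 12.327646 = 231,266.6372
Discount back 3 years: 231,266.6372 × (1+0.0383)^(−3) = 231,266.6372 × 0.893370 = 206,606.7106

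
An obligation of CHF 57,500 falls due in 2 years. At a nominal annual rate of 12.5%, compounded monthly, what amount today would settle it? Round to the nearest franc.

Periodic rate i = 0.125/12 = 0.0104167; n = 2 × 12 = 24 periods.
PV = 57,500 / (1 + 0.0104167)^24 = 57,500 / 1.282366 = 44,838.9894

CHF 44,839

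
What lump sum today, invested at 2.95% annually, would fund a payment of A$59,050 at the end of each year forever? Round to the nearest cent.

A$2,001,694.92

PV = PMT / i = 59050 / 0.0295 = 2,001,694.9153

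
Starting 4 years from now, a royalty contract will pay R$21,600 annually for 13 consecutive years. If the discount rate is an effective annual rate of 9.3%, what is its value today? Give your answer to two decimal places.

R$121,891.14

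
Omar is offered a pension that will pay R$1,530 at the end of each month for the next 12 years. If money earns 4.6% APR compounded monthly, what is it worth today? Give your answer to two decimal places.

With 12 periods per year: i = 0.00383333, n = 144.
PV = 1530 × [1 − (1+0.00383333)^(−144)] / 0.00383333 = 1530 × 110.503037 = 169,069.6463

R$169,069.65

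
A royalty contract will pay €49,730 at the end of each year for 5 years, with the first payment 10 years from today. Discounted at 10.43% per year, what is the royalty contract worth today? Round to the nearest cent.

€76,350.04

PV at t=9 (ordinary 5-year annuity): 49730 × a(5|0.1043) = 49730 × 3.749509 = 186,463.1023
PV₀ = 186,463.1023 / (1+0.1043)^9 = 186,463.1023 / 2.442214 = 76,350.0377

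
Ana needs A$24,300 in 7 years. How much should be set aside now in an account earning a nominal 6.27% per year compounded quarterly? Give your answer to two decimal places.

A$15,720.74

i = 0.0627/4 = 0.015675 per quarter; n = 7·4 = 28.
PV = 24,300 / (1 + 0.015675)^28 = 24,300 / 1.545729 = 15,720.7375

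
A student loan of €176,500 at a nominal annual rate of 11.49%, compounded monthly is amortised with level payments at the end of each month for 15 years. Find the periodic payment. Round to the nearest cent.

i = 0.1149/12 = 0.009575 per month; n = 15·12 = 180.
PMT = 176500 / ( [1 − (1+0.009575)^(−180)] / 0.009575 ) = 176500 / 85.649133 = 2,060.7331

€2,060.73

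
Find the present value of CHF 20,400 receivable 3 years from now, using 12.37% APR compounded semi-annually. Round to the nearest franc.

With 2 periods per year: i = 0.06185, n = 6.
PV = 20,400 / (1 + 0.06185)^6 = 20,400 / 1.433438 = 14,231.5151

CHF 14,232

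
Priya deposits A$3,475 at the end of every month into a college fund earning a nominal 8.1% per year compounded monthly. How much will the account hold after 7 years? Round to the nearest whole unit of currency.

A$391,061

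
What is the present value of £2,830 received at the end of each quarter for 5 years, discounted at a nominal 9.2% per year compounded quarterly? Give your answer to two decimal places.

£44,962.38

Periodic rate i = 0.092/4 = 0.023; n = 5 × 4 = 20 periods.
Annuity factor a(20|0.023) = 15.887766; PV = 2830 × 15.887766 = 44,962.3779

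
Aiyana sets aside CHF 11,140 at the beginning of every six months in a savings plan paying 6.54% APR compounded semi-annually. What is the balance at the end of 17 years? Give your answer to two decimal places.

CHF 698,778.12

i = 0.0654/2 = 0.0327 per half-year; n = 17·2 = 34.
FV = PMT · [(1+i)^n − 1] / i × (1+i) = 11140 · 62.726940 = 698,778.1152
Payments are at the start of each period, so multiply by (1+i).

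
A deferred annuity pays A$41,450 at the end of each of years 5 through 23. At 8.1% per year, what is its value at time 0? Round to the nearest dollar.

Value one period before first payment (t=4): 41450 × [1 − (1+0.081)^(−19)] / 0.081 = 41450 × 9.534899 = 395,221.5798
Discount back 4 years: 395,221.5798 × (1+0.081)^(−4) = 395,221.5798 × 0.732314 = 289,426.2209

A$289,426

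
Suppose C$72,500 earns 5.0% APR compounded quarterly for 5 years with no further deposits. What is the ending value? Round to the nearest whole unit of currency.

C$92,948

Periodic rate i = 0.05/4 = 0.0125; n = 5 × 4 = 20 periods.
72,500 × (1+0.0125)^20 = 72,500 × 1.282037 = 92,947.6993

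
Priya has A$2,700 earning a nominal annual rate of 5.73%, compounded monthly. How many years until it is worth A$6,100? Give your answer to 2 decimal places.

14.26 years

Periodic rate i = 0.0573/12 = 0.004775.
(1+i)^n = 6100/2700 = 2.25926, so n = ln 2.25926 / ln 1.00477 = 171.0956 months
= 171.0956/12 years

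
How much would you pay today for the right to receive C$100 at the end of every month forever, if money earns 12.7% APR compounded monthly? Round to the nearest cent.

Periodic rate i = 0.127/12 = 0.0105833.
PV = PMT / i = 100 / 0.0105833 = 9,448.8189

C$9,448.82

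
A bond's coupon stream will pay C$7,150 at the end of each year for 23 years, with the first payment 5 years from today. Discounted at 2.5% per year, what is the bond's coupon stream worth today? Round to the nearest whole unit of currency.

C$112,270

PV at t=4 (ordinary 23-year annuity): 7150 × a(23|0.025) = 7150 × 17.332110 = 123,924.5899
Discount back 4 years: 123,924.5899 × (1+0.025)^(−4) = 123,924.5899 × 0.905951 = 112,269.5621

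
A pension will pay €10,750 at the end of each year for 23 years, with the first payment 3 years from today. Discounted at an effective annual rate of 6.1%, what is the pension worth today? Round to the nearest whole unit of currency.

€116,444

PV at t=2 (ordinary 23-year annuity): 10750 × a(23|0.061) = 10750 × 12.193761 = 131,082.9341
Discount back 2 years: 131,082.9341 × (1+0.061)^(−2) = 131,082.9341 × 0.888320 = 116,443.5363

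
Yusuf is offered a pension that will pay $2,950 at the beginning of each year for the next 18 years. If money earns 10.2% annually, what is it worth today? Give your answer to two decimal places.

$26,323.59

Annuity factor a(18|0.102) × (1+i) = 8.923251; PV = 2950 × 8.923251 = 26,323.5905
(annuity-due: payments at period start, so ×(1+i).)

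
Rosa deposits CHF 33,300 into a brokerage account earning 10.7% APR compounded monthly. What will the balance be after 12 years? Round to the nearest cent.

CHF 119,565.78

Periodic rate i = 0.107/12 = 0.00891667; n = 12 × 12 = 144 periods.
33,300 × (1+0.00891667)^144 = 33,300 × 3.590564 = 119,565.7824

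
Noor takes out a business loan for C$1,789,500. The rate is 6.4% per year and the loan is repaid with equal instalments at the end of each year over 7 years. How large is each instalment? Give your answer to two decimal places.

PMT = 1.7895e+06 / ( [1 − (1+0.064)^(−7)] / 0.064 ) = 1.7895e+06 / 5.503879 = 325,134.3464

C$325,134.35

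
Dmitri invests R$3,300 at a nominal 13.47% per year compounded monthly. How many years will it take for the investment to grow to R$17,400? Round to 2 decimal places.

Periodic rate i = 0.1347/12 = 0.011225.
(1+i)^n = 17400/3300 = 5.27273, so n = ln 5.27273 / ln 1.01123 = 148.9409 months
= 148.9409/12 years

12.41 years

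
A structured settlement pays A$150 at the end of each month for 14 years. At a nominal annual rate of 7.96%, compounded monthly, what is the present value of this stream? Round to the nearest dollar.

A$15,166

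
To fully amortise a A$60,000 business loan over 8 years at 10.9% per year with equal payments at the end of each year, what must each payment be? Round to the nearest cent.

A$11,617.72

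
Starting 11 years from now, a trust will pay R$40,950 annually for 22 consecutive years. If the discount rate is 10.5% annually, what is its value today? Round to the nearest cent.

PV at t=10 (ordinary 22-year annuity): 40950 × a(22|0.105) = 40950 × 8.464945 = 346,639.4791
Discount back 10 years: 346,639.4791 × (1+0.105)^(−10) = 346,639.4791 × 0.368449 = 127,718.9217

R$127,718.92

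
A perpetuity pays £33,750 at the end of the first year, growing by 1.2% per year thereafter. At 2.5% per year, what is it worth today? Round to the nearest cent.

PV = PMT / (i − g) = 33750 / (0.025 − 0.012) = 33750 / 0.013000 = 2,596,153.8462

£2,596,153.85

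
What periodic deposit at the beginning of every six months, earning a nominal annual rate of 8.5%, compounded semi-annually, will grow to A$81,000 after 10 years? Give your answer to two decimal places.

A$2,542.26

With 2 periods per year: i = 0.0425, n = 20.
FV-annuity factor × (1+i) = 31.861408; PMT = 81000 / 31.861408 = 2,542.2605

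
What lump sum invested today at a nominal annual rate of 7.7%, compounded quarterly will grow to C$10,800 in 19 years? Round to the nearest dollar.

C$2,536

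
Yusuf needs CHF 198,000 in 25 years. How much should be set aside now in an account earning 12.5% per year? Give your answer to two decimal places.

CHF 10,419.63

PV = 198,000 / (1 + 0.125)^25 = 198,000 / 19.002602 = 10,419.6260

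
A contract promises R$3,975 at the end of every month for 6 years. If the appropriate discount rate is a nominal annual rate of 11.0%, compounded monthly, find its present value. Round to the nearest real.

R$208,836

With 12 periods per year: i = 0.00916667, n = 72.
PV = 3975 × [1 − (1+0.00916667)^(−72)] / 0.00916667 = 3975 × 52.537346 = 208,835.9516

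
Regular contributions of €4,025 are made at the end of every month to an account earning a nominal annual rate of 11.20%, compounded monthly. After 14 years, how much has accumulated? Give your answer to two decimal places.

€1,622,485.99

i = 0.112/12 = 0.00933333 per month; n = 14·12 = 168.
Accumulation factor s(168|0.00933333) = 403.102110; FV = 4025 × 403.102110 = 1,622,485.9922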